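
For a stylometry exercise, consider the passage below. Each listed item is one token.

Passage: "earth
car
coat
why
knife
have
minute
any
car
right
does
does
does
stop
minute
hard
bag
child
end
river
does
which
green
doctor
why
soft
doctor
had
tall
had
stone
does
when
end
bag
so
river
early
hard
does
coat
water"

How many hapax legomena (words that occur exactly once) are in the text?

16

Frequencies: does:6, car:2, coat:2, why:2, minute:2, hard:2, bag:2, end:2, river:2, doctor:2, had:2, earth:1, knife:1, have:1, any:1, right:1, stop:1, child:1, which:1, green:1, … (7 more, each freq 1)
Hapax (freq=1): any, child, early, earth, green, have, knife, right, so, soft, stone, stop, tall, water, when, which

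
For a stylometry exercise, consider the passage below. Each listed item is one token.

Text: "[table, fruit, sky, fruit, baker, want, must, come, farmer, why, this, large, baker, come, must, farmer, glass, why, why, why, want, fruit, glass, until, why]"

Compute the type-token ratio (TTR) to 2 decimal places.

N = 25 tokens, V = 13 types.
TTR = V / N = 13 / 25 = 0.52

0.52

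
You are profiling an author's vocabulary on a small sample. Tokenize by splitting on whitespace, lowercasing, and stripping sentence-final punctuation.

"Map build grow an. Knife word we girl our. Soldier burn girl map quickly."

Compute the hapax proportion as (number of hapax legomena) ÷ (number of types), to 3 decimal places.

0.833

Frequencies: map:2, girl:2, build:1, grow:1, an:1, knife:1, word:1, we:1, our:1, soldier:1, burn:1, quickly:1
Hapax count = 10; type count = 12.
Ratio = 10 / 12 = 0.833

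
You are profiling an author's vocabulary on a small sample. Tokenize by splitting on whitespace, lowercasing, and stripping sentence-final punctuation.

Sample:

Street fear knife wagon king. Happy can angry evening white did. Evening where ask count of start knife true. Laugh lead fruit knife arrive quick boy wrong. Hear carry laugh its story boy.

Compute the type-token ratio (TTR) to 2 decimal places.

N = 33 tokens, V = 28 types.
TTR = V / N = 28 / 33 = 0.85

0.85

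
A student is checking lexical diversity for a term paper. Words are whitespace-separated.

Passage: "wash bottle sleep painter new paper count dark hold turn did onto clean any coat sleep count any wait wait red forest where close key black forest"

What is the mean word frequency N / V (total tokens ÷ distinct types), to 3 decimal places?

N = 27 tokens, V = 22 types.
Mean frequency = N / V = 27 / 22 = 1.227

1.227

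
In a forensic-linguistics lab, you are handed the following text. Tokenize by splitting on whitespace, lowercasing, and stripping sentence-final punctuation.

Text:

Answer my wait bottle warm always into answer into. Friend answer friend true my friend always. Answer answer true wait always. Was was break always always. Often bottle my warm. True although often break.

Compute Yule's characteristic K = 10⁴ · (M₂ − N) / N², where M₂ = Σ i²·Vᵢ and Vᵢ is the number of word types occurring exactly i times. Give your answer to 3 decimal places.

622.837

Frequencies: answer:5, always:5, my:3, friend:3, true:3, wait:2, bottle:2, warm:2, into:2, was:2, break:2, often:2, although:1
N = 34. Frequency spectrum: V_1=1, V_2=7, V_3=3, V_5=2
M₂ = 1²·1 + 2²·7 + 3²·3 + 5²·2 = 106
K = 10000 × (106 − 34) / 34² = 622.837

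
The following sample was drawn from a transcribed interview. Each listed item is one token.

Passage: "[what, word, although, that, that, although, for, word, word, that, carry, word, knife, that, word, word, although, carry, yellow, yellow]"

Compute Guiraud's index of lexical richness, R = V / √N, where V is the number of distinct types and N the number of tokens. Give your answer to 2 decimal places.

1.79

N = 20, V = 8.
√N = 4.472136
R = 8 / 4.472136 = 1.79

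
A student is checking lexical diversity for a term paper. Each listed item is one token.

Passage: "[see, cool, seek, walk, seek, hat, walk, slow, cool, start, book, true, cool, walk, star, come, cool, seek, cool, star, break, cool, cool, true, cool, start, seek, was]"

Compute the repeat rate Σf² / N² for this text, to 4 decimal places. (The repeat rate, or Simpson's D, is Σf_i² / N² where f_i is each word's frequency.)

Frequencies: cool:8, seek:4, walk:3, start:2, true:2, star:2, see:1, hat:1, slow:1, book:1, come:1, break:1, was:1
Σf² = 108; N² = 784
Repeat rate = 108 / 784 = 0.1378

0.1378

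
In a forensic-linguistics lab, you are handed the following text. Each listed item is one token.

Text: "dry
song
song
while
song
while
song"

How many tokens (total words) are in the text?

7

Tokens: dry, song, song, while, song, while, song
N = 7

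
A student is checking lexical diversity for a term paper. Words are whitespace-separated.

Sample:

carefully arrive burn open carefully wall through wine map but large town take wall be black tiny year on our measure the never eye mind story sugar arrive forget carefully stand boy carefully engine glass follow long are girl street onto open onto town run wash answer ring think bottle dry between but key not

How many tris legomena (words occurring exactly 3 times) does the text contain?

Frequencies: carefully:4, arrive:2, open:2, wall:2, but:2, town:2, onto:2, burn:1, through:1, wine:1, map:1, large:1, take:1, be:1, black:1, tiny:1, year:1, on:1, our:1, measure:1, … (26 more, each freq 1)
Words with frequency 3: (none)

0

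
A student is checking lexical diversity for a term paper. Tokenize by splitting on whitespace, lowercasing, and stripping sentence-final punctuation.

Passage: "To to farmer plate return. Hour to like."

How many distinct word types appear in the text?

6

Distinct types: {farmer, hour, like, plate, return, to}
V = 6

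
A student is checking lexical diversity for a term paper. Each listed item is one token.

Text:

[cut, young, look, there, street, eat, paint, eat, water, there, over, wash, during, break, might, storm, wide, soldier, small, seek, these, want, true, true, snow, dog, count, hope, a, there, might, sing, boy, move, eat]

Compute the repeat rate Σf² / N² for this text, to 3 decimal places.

Frequencies: there:3, eat:3, might:2, true:2, cut:1, young:1, look:1, street:1, paint:1, water:1, over:1, wash:1, during:1, break:1, storm:1, wide:1, soldier:1, small:1, seek:1, these:1, … (9 more, each freq 1)
Σf² = 51; N² = 1225
Repeat rate = 51 / 1225 = 0.042

0.042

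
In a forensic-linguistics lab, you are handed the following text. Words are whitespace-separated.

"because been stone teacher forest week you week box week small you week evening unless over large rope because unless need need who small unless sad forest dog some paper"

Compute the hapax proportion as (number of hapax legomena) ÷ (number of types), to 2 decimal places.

0.65

Frequencies: week:4, unless:3, because:2, forest:2, you:2, small:2, need:2, been:1, stone:1, teacher:1, box:1, evening:1, over:1, large:1, rope:1, who:1, sad:1, dog:1, some:1, paper:1
Hapax count = 13; type count = 20.
Ratio = 13 / 20 = 0.65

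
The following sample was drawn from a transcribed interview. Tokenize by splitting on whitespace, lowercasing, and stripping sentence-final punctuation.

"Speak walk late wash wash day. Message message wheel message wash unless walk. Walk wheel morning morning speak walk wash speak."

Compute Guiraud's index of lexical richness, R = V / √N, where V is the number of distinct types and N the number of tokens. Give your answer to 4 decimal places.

N = 21, V = 9.
√N = 4.582576
R = 9 / 4.582576 = 1.9640

1.9640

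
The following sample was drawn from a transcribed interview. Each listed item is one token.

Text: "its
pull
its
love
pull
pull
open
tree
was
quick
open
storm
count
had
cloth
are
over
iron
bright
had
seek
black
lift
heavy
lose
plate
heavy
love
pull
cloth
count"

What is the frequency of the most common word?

4

Frequencies: pull:4, its:2, love:2, open:2, count:2, had:2, cloth:2, heavy:2, tree:1, was:1, quick:1, storm:1, are:1, over:1, iron:1, bright:1, seek:1, black:1, lift:1, lose:1, … (1 more, each freq 1)
Most common: 'pull' with frequency 4.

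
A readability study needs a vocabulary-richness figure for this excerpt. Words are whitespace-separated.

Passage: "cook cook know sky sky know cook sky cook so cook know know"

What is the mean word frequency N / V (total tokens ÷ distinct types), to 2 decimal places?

N = 13 tokens, V = 4 types.
Mean frequency = N / V = 13 / 4 = 3.25

3.25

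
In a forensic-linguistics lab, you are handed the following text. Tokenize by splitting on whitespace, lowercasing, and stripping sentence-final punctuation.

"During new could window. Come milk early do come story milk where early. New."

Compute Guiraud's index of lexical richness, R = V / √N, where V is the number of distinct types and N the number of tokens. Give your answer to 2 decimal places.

2.67

N = 14, V = 10.
√N = 3.741657
R = 10 / 3.741657 = 2.67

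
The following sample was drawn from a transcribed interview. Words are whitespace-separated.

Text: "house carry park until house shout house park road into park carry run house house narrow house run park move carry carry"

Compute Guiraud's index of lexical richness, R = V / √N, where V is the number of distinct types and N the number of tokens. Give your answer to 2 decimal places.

2.13

N = 22, V = 10.
√N = 4.690416
R = 10 / 4.690416 = 2.13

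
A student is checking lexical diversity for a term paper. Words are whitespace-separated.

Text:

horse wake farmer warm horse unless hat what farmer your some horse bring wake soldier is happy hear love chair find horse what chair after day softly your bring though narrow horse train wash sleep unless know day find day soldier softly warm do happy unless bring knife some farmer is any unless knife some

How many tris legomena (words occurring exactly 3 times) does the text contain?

4

Frequencies: horse:5, unless:4, farmer:3, some:3, bring:3, day:3, wake:2, warm:2, what:2, your:2, soldier:2, is:2, happy:2, chair:2, find:2, softly:2, knife:2, hat:1, hear:1, love:1, … (9 more, each freq 1)
Words with frequency 3: bring, day, farmer, some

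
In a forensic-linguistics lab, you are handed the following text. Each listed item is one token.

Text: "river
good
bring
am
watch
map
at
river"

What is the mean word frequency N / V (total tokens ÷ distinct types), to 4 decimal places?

N = 8 tokens, V = 7 types.
Mean frequency = N / V = 8 / 7 = 1.1429

1.1429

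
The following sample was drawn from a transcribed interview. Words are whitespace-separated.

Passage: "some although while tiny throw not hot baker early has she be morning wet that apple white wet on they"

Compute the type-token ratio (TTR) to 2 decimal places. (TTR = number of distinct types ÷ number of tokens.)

N = 20 tokens, V = 19 types.
TTR = V / N = 19 / 20 = 0.95

0.95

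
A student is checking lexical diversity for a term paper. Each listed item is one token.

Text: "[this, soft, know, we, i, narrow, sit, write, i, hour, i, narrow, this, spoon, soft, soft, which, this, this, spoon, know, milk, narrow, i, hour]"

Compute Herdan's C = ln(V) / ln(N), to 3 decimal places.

N = 25, V = 12.
ln(V) = 2.484907, ln(N) = 3.218876
C = 2.484907 / 3.218876 = 0.772

0.772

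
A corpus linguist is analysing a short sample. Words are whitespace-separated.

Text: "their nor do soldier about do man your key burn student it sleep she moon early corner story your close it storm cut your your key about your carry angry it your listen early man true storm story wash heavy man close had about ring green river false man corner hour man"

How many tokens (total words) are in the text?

52

Tokens: their, nor, do, soldier, about, do, man, your, key, burn, student, it, sleep, she, moon, early, corner, story, your, close, it, storm, cut, your, your, key, about, your, carry, angry, it, your, listen, early, man, true, storm, story, wash, heavy, man, close, had, about, ring, green, river, false, man, corner, hour, man
N = 52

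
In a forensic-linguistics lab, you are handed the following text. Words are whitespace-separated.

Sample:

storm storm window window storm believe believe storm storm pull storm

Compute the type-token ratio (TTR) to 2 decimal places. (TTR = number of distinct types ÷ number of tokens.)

0.36

N = 11 tokens, V = 4 types.
TTR = V / N = 4 / 11 = 0.36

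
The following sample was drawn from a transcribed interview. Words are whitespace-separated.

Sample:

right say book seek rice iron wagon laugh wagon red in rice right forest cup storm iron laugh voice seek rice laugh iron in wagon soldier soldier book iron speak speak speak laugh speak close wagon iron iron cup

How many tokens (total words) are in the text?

Tokens: right, say, book, seek, rice, iron, wagon, laugh, wagon, red, in, rice, right, forest, cup, storm, iron, laugh, voice, seek, rice, laugh, iron, in, wagon, soldier, soldier, book, iron, speak, speak, speak, laugh, speak, close, wagon, iron, iron, cup
N = 39

39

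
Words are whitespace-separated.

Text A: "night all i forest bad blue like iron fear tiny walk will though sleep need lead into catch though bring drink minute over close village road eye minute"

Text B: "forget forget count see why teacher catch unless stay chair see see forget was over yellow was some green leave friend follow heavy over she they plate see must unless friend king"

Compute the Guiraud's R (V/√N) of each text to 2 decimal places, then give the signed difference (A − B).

A: V=26, N=28, R=4.91
B: V=23, N=32, R=4.07
Difference = 4.91 − 4.07 = 0.84

0.84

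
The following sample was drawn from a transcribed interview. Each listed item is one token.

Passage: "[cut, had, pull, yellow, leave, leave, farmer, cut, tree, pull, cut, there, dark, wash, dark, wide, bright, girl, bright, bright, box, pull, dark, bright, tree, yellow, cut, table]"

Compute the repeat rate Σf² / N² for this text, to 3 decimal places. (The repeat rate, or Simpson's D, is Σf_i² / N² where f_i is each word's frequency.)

Frequencies: cut:4, bright:4, pull:3, dark:3, yellow:2, leave:2, tree:2, had:1, farmer:1, there:1, wash:1, wide:1, girl:1, box:1, table:1
Σf² = 70; N² = 784
Repeat rate = 70 / 784 = 0.089

0.089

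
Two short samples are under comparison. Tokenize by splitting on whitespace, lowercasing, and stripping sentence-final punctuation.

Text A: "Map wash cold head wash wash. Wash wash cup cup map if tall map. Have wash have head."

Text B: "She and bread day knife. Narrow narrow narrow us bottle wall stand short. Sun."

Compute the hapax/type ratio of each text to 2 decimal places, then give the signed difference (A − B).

A: hapax=3, V=8, ratio=0.38
B: hapax=11, V=12, ratio=0.92
Difference = 0.38 − 0.92 = -0.54

-0.54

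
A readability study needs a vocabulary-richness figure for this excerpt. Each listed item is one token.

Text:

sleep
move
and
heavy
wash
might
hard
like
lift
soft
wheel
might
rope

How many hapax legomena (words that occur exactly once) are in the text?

11

Frequencies: might:2, sleep:1, move:1, and:1, heavy:1, wash:1, hard:1, like:1, lift:1, soft:1, wheel:1, rope:1
Hapax (freq=1): and, hard, heavy, lift, like, move, rope, sleep, soft, wash, wheel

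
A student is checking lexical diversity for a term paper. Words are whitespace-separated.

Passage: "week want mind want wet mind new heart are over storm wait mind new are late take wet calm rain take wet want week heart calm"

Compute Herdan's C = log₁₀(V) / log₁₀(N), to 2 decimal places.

N = 26, V = 14.
log₁₀(V) = 1.146128, log₁₀(N) = 1.414973
C = 1.146128 / 1.414973 = 0.81

0.81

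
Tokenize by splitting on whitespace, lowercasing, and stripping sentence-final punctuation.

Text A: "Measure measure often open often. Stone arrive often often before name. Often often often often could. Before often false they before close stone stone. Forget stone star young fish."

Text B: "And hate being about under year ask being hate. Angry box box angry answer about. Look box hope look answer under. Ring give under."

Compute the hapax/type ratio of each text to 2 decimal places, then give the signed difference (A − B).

A: hapax=11, V=15, ratio=0.73
B: hapax=6, V=14, ratio=0.43
Difference = 0.73 − 0.43 = 0.30

0.30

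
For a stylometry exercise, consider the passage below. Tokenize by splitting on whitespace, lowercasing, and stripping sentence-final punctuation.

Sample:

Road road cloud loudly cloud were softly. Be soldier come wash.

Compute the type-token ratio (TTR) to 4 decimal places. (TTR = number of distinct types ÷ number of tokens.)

0.8182

N = 11 tokens, V = 9 types.
TTR = V / N = 9 / 11 = 0.8182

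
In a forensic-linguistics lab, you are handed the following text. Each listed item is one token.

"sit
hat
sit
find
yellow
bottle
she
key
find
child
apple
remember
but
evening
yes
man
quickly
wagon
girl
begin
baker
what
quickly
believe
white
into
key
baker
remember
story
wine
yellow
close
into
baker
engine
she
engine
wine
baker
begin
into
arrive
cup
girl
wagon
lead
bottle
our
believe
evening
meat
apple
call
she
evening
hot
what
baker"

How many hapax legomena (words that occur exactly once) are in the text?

15

Frequencies: baker:5, she:3, evening:3, into:3, sit:2, find:2, yellow:2, bottle:2, key:2, apple:2, remember:2, quickly:2, wagon:2, girl:2, begin:2, what:2, believe:2, wine:2, engine:2, hat:1, … (14 more, each freq 1)
Hapax (freq=1): arrive, but, call, child, close, cup, hat, hot, lead, man, meat, our, story, white, yes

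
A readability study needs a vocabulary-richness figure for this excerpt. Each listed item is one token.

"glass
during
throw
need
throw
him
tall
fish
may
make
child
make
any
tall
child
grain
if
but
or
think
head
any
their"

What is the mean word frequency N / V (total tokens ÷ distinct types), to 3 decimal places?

N = 23 tokens, V = 18 types.
Mean frequency = N / V = 23 / 18 = 1.278

1.278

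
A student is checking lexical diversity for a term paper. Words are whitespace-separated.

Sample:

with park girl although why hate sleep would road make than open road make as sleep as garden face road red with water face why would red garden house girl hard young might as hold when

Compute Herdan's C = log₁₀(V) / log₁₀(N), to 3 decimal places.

N = 36, V = 23.
log₁₀(V) = 1.361728, log₁₀(N) = 1.556303
C = 1.361728 / 1.556303 = 0.875

0.875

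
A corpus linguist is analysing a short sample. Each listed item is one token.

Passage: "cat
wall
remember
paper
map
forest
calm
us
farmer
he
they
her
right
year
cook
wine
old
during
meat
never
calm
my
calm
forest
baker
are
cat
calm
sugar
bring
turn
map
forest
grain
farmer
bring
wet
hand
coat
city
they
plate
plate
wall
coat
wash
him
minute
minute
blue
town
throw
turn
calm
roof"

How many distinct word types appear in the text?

39

Distinct types: {are, baker, blue, bring, calm, cat, city, coat, cook, during, farmer, forest, grain, hand, he, her, him, map, meat, minute, my, never, old, paper, plate, remember, right, roof, sugar, they, throw, town, turn, us, wall, wash, wet, wine, year}
V = 39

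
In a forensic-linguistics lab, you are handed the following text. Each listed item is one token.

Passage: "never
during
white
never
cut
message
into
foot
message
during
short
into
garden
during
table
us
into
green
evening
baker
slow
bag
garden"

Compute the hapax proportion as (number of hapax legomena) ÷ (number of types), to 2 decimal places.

Frequencies: during:3, into:3, never:2, message:2, garden:2, white:1, cut:1, foot:1, short:1, table:1, us:1, green:1, evening:1, baker:1, slow:1, bag:1
Hapax count = 11; type count = 16.
Ratio = 11 / 16 = 0.69

0.69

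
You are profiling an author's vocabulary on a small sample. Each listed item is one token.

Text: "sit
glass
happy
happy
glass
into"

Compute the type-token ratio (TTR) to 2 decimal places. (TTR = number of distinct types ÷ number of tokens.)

0.67

N = 6 tokens, V = 4 types.
TTR = V / N = 4 / 6 = 0.67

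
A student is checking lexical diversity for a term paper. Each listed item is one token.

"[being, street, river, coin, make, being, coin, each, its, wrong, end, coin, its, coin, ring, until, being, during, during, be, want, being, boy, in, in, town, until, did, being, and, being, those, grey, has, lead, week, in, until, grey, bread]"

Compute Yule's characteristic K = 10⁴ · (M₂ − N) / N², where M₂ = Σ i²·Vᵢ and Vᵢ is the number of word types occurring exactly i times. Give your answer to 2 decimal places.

Frequencies: being:6, coin:4, until:3, in:3, its:2, during:2, grey:2, street:1, river:1, make:1, each:1, wrong:1, end:1, ring:1, be:1, want:1, boy:1, town:1, did:1, and:1, … (5 more, each freq 1)
N = 40. Frequency spectrum: V_1=18, V_2=3, V_3=2, V_4=1, V_6=1
M₂ = 1²·18 + 2²·3 + 3²·2 + 4²·1 + 6²·1 = 100
K = 10000 × (100 − 40) / 40² = 375.00

375.00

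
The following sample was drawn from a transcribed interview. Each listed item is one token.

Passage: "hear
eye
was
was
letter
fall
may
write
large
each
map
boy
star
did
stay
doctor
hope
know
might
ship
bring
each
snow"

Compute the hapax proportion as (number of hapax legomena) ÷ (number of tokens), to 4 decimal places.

Frequencies: was:2, each:2, hear:1, eye:1, letter:1, fall:1, may:1, write:1, large:1, map:1, boy:1, star:1, did:1, stay:1, doctor:1, hope:1, know:1, might:1, ship:1, bring:1, … (1 more, each freq 1)
Hapax count = 19; token count = 23.
Ratio = 19 / 23 = 0.8261

0.8261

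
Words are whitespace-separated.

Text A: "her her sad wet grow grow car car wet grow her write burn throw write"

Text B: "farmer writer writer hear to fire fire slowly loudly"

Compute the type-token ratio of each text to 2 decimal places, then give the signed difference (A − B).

TTR(A) = 8/15 = 0.53
TTR(B) = 7/9 = 0.78
Difference = 0.53 − 0.78 = -0.25

-0.25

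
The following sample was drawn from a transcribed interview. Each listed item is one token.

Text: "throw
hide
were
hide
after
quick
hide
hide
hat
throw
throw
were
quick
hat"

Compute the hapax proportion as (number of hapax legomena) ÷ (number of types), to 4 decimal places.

0.1667

Frequencies: hide:4, throw:3, were:2, quick:2, hat:2, after:1
Hapax count = 1; type count = 6.
Ratio = 1 / 6 = 0.1667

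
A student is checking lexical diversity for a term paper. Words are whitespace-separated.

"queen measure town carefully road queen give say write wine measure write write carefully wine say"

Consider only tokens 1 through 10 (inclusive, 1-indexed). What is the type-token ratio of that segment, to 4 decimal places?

0.9000

Segment tokens 1–10: queen, measure, town, carefully, road, queen, give, say, write, wine
Segment N = 10, segment V = 9.
TTR = 9 / 10 = 0.9000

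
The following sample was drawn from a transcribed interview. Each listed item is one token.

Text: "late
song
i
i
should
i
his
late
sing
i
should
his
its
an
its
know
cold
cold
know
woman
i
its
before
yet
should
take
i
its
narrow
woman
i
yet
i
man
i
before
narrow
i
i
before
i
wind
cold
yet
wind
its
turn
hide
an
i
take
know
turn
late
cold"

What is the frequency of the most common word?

Frequencies: i:13, its:5, cold:4, late:3, should:3, know:3, before:3, yet:3, his:2, an:2, woman:2, take:2, narrow:2, wind:2, turn:2, song:1, sing:1, man:1, hide:1
Most common: 'i' with frequency 13.

13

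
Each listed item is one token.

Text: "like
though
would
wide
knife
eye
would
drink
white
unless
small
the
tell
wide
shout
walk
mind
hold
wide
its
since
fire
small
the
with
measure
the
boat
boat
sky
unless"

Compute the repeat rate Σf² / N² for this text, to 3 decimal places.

0.053

Frequencies: wide:3, the:3, would:2, unless:2, small:2, boat:2, like:1, though:1, knife:1, eye:1, drink:1, white:1, tell:1, shout:1, walk:1, mind:1, hold:1, its:1, since:1, fire:1, … (3 more, each freq 1)
Σf² = 51; N² = 961
Repeat rate = 51 / 961 = 0.053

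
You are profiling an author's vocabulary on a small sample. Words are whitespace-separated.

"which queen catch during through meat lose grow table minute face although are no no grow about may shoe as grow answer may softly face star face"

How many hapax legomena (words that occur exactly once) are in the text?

17

Frequencies: grow:3, face:3, no:2, may:2, which:1, queen:1, catch:1, during:1, through:1, meat:1, lose:1, table:1, minute:1, although:1, are:1, about:1, shoe:1, as:1, answer:1, softly:1, … (1 more, each freq 1)
Hapax (freq=1): about, although, answer, are, as, catch, during, lose, meat, minute, queen, shoe, softly, star, table, through, which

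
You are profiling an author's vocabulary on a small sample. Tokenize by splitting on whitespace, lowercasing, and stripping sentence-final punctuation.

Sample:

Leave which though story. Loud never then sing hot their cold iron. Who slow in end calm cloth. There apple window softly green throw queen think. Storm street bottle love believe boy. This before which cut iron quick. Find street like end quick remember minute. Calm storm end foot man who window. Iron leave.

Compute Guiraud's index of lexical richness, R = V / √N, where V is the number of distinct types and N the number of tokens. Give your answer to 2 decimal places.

5.72

N = 54, V = 42.
√N = 7.348469
R = 42 / 7.348469 = 5.72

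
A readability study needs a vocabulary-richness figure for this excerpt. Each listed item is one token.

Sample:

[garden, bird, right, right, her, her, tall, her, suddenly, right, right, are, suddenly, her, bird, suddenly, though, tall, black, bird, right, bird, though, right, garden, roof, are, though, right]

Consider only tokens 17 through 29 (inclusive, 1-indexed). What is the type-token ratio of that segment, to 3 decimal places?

Segment tokens 17–29: though, tall, black, bird, right, bird, though, right, garden, roof, are, though, right
Segment N = 13, segment V = 8.
TTR = 8 / 13 = 0.615

0.615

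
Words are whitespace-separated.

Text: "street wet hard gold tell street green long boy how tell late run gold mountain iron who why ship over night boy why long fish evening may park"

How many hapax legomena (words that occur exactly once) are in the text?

Frequencies: street:2, gold:2, tell:2, long:2, boy:2, why:2, wet:1, hard:1, green:1, how:1, late:1, run:1, mountain:1, iron:1, who:1, ship:1, over:1, night:1, fish:1, evening:1, … (2 more, each freq 1)
Hapax (freq=1): evening, fish, green, hard, how, iron, late, may, mountain, night, over, park, run, ship, wet, who

16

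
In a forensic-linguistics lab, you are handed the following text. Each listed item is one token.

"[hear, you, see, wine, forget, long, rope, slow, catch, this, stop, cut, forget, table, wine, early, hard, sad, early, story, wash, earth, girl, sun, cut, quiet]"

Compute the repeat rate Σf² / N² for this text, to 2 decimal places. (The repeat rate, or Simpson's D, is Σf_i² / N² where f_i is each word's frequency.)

0.05

Frequencies: wine:2, forget:2, cut:2, early:2, hear:1, you:1, see:1, long:1, rope:1, slow:1, catch:1, this:1, stop:1, table:1, hard:1, sad:1, story:1, wash:1, earth:1, girl:1, … (2 more, each freq 1)
Σf² = 34; N² = 676
Repeat rate = 34 / 676 = 0.05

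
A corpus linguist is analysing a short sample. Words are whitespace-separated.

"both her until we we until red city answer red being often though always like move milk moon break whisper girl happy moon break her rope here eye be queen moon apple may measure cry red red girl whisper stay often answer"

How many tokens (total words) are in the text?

42

Tokens: both, her, until, we, we, until, red, city, answer, red, being, often, though, always, like, move, milk, moon, break, whisper, girl, happy, moon, break, her, rope, here, eye, be, queen, moon, apple, may, measure, cry, red, red, girl, whisper, stay, often, answer
N = 42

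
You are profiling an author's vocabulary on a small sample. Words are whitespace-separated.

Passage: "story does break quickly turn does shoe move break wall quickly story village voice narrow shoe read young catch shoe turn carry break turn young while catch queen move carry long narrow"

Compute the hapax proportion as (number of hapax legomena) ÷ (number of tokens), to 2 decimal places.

Frequencies: break:3, turn:3, shoe:3, story:2, does:2, quickly:2, move:2, narrow:2, young:2, catch:2, carry:2, wall:1, village:1, voice:1, read:1, while:1, queen:1, long:1
Hapax count = 7; token count = 32.
Ratio = 7 / 32 = 0.22

0.22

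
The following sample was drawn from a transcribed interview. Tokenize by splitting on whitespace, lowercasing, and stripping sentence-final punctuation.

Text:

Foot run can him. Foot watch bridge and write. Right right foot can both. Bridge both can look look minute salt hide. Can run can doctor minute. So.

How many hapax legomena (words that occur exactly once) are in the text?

Frequencies: can:5, foot:3, run:2, bridge:2, right:2, both:2, look:2, minute:2, him:1, watch:1, and:1, write:1, salt:1, hide:1, doctor:1, so:1
Hapax (freq=1): and, doctor, hide, him, salt, so, watch, write

8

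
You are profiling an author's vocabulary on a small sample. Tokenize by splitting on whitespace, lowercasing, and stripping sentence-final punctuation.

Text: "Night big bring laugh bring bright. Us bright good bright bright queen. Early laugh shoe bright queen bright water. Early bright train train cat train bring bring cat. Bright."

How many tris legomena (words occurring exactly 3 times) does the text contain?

1

Frequencies: bright:8, bring:4, train:3, laugh:2, queen:2, early:2, cat:2, night:1, big:1, us:1, good:1, shoe:1, water:1
Words with frequency 3: train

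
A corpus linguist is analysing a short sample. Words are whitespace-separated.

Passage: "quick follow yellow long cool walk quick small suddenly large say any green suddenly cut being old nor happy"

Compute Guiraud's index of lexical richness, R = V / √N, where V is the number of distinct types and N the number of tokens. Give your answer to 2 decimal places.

N = 19, V = 17.
√N = 4.358899
R = 17 / 4.358899 = 3.90

3.90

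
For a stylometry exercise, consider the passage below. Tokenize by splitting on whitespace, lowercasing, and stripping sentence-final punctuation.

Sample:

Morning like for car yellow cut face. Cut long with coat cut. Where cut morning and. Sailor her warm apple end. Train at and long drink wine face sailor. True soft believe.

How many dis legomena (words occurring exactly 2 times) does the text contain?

5

Frequencies: cut:4, morning:2, face:2, long:2, and:2, sailor:2, like:1, for:1, car:1, yellow:1, with:1, coat:1, where:1, her:1, warm:1, apple:1, end:1, train:1, at:1, drink:1, … (4 more, each freq 1)
Words with frequency 2: and, face, long, morning, sailor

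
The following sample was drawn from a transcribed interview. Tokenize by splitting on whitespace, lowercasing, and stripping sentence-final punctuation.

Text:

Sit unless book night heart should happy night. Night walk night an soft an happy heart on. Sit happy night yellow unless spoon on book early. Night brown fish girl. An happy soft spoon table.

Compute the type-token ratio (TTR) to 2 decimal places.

0.51

N = 35 tokens, V = 18 types.
TTR = V / N = 18 / 35 = 0.51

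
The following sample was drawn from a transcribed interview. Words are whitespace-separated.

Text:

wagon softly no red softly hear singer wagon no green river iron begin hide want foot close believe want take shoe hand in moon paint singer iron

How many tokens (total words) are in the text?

Tokens: wagon, softly, no, red, softly, hear, singer, wagon, no, green, river, iron, begin, hide, want, foot, close, believe, want, take, shoe, hand, in, moon, paint, singer, iron
N = 27

27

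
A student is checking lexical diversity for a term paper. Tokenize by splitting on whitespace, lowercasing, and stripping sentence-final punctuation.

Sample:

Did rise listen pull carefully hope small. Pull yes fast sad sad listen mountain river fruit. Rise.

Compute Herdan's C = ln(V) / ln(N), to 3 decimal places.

0.905

N = 17, V = 13.
ln(V) = 2.564949, ln(N) = 2.833213
C = 2.564949 / 2.833213 = 0.905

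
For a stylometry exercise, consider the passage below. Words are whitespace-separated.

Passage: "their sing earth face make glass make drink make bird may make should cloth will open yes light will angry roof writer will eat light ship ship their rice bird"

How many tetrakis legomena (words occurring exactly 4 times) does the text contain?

1

Frequencies: make:4, will:3, their:2, bird:2, light:2, ship:2, sing:1, earth:1, face:1, glass:1, drink:1, may:1, should:1, cloth:1, open:1, yes:1, angry:1, roof:1, writer:1, eat:1, … (1 more, each freq 1)
Words with frequency 4: make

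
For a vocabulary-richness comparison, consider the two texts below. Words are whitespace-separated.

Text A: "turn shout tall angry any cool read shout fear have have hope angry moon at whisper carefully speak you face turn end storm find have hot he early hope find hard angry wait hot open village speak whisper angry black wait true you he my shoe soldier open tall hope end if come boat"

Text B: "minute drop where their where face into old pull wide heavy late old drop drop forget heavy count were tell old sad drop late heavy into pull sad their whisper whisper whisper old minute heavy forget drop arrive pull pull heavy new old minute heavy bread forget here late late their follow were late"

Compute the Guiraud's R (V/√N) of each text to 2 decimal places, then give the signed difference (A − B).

A: V=35, N=54, R=4.76
B: V=22, N=54, R=2.99
Difference = 4.76 − 2.99 = 1.77

1.77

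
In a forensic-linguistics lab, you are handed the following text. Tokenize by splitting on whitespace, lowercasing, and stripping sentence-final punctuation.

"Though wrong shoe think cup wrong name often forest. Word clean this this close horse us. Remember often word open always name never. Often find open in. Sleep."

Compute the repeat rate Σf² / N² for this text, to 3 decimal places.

Frequencies: often:3, wrong:2, name:2, word:2, this:2, open:2, though:1, shoe:1, think:1, cup:1, forest:1, clean:1, close:1, horse:1, us:1, remember:1, always:1, never:1, find:1, in:1, … (1 more, each freq 1)
Σf² = 44; N² = 784
Repeat rate = 44 / 784 = 0.056

0.056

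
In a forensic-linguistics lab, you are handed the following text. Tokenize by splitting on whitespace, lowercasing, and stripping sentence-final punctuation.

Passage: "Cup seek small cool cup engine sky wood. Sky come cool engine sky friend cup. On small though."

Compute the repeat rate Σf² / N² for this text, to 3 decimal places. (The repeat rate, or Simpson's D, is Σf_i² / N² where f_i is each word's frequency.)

Frequencies: cup:3, sky:3, small:2, cool:2, engine:2, seek:1, wood:1, come:1, friend:1, on:1, though:1
Σf² = 36; N² = 324
Repeat rate = 36 / 324 = 0.111

0.111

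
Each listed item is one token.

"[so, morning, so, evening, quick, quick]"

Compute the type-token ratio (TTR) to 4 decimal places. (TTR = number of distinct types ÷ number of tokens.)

N = 6 tokens, V = 4 types.
TTR = V / N = 4 / 6 = 0.6667

0.6667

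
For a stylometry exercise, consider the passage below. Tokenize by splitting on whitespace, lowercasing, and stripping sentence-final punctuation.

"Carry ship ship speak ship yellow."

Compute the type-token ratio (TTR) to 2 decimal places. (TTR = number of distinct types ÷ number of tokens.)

0.67

N = 6 tokens, V = 4 types.
TTR = V / N = 4 / 6 = 0.67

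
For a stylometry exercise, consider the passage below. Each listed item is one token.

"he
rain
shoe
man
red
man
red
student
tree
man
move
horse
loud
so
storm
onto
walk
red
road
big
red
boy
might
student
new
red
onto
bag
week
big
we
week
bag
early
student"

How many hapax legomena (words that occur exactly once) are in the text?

16

Frequencies: red:5, man:3, student:3, onto:2, big:2, bag:2, week:2, he:1, rain:1, shoe:1, tree:1, move:1, horse:1, loud:1, so:1, storm:1, walk:1, road:1, boy:1, might:1, … (3 more, each freq 1)
Hapax (freq=1): boy, early, he, horse, loud, might, move, new, rain, road, shoe, so, storm, tree, walk, we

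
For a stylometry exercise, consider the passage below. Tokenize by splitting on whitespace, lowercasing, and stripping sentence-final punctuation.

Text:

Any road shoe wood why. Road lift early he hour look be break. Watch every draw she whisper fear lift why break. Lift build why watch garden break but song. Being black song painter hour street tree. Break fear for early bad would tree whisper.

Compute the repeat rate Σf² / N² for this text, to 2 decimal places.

Frequencies: break:4, why:3, lift:3, road:2, early:2, hour:2, watch:2, whisper:2, fear:2, song:2, tree:2, any:1, shoe:1, wood:1, he:1, look:1, be:1, every:1, draw:1, she:1, … (10 more, each freq 1)
Σf² = 85; N² = 2025
Repeat rate = 85 / 2025 = 0.04

0.04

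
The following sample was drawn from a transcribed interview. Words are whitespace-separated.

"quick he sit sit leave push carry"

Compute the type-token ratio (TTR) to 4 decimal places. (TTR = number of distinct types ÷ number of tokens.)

N = 7 tokens, V = 6 types.
TTR = V / N = 6 / 7 = 0.8571

0.8571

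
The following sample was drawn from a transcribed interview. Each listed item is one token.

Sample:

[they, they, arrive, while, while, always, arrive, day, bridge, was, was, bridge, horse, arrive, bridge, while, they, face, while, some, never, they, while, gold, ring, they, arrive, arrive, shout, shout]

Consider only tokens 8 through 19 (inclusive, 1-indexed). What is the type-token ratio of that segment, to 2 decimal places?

0.67

Segment tokens 8–19: day, bridge, was, was, bridge, horse, arrive, bridge, while, they, face, while
Segment N = 12, segment V = 8.
TTR = 8 / 12 = 0.67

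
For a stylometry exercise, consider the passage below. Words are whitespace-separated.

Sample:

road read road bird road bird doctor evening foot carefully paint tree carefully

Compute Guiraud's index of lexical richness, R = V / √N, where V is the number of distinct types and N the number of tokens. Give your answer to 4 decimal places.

2.4962

N = 13, V = 9.
√N = 3.605551
R = 9 / 3.605551 = 2.4962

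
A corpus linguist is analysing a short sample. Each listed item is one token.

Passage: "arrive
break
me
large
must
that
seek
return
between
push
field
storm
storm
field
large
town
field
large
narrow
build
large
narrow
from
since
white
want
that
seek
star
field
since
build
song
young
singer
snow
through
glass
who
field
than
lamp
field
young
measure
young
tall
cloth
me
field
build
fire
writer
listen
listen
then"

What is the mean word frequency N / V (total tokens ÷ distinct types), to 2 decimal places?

1.56

N = 56 tokens, V = 36 types.
Mean frequency = N / V = 56 / 36 = 1.56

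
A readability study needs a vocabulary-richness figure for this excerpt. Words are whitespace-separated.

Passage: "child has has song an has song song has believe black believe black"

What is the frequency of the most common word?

4

Frequencies: has:4, song:3, believe:2, black:2, child:1, an:1
Most common: 'has' with frequency 4.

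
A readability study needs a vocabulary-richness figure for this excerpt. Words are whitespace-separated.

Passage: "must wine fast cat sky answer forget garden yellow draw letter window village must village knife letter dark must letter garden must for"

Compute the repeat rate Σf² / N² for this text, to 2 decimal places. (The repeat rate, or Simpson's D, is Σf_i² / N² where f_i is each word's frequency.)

Frequencies: must:4, letter:3, garden:2, village:2, wine:1, fast:1, cat:1, sky:1, answer:1, forget:1, yellow:1, draw:1, window:1, knife:1, dark:1, for:1
Σf² = 45; N² = 529
Repeat rate = 45 / 529 = 0.09

0.09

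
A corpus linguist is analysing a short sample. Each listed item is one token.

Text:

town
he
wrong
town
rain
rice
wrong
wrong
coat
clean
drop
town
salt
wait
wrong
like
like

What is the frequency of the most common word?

4

Frequencies: wrong:4, town:3, like:2, he:1, rain:1, rice:1, coat:1, clean:1, drop:1, salt:1, wait:1
Most common: 'wrong' with frequency 4.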